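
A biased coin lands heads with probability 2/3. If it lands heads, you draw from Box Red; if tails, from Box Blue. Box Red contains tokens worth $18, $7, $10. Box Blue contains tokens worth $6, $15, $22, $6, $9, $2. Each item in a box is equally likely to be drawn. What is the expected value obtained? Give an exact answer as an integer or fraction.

100/9 dollars

E[X | Box Red] = (18 + 7 + 10)/3 = 35/3
E[X | Box Blue] = (6 + 15 + 22 + 6 + 9 + 2)/6 = 10
E[X] = (2/3)·35/3 + (1/3)·10 = 100/9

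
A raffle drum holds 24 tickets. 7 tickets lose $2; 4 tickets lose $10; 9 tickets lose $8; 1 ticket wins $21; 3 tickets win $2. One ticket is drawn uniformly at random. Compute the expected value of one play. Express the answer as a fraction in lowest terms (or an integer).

-33/8 dollars

E[payout] = (7/24)·(-2) + (4/24)·(-10) + (9/24)·(-8) + (1/24)·21 + (3/24)·2 = -33/8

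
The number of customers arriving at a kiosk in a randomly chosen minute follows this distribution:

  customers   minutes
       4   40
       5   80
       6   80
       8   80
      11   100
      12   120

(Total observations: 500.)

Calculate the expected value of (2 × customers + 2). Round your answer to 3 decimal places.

18.880

Total = 500, so P(customers=4) = 40/500, etc.
E[2x+2] = (2/25)·10 + (4/25)·12 + (4/25)·14 + (4/25)·18 + (1/5)·24 + (6/25)·26
     = 472/25 ≈ 18.880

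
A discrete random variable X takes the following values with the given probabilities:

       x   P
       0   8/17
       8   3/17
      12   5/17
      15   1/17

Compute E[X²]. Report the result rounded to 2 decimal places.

66.88

E[X²] = (8/17)·0 + (3/17)·64 + (5/17)·144 + (1/17)·225
     = 1137/17 ≈ 66.88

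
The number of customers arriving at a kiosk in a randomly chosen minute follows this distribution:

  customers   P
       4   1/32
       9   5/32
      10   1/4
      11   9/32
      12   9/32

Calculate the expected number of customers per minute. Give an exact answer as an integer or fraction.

21/2

E[X] = (1/32)·4 + (5/32)·9 + (1/4)·10 + (9/32)·11 + (9/32)·12
     = 21/2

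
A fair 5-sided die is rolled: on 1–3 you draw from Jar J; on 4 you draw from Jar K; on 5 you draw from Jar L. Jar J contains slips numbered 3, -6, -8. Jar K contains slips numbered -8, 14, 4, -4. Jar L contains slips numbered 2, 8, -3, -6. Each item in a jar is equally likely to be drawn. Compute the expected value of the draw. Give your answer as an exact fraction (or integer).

E[X | Jar J] = (3 − 6 − 8)/3 = -11/3
E[X | Jar K] = (-8 + 14 + 4 − 4)/4 = 3/2
E[X | Jar L] = (2 + 8 − 3 − 6)/4 = 1/4
E[X] = (3/5)·(-11/3) + (1/5)·3/2 + (1/5)·1/4 = -37/20

-37/20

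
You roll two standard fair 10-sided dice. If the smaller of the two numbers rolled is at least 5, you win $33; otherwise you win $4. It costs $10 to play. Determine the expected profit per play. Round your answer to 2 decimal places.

$4.44

E[payout] = (16/25)·4 + (9/25)·33 = 361/25
Expected profit = 361/25 − 10 = 111/25 ≈ $4.44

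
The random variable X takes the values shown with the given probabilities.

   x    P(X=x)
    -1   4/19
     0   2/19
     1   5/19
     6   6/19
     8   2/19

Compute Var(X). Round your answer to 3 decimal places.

10.798

E[X] = (4/19)·(-1) + (2/19)·0 + (5/19)·1 + (6/19)·6 + (2/19)·8 = 53/19
E[X²] = (4/19)·1 + (2/19)·0 + (5/19)·1 + (6/19)·36 + (2/19)·64 = 353/19
Var(X) = 353/19 − (53/19)² = 3898/361 ≈ 10.798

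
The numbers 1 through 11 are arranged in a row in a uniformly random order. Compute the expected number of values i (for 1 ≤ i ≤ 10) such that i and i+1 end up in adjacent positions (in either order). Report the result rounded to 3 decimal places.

1.818

For each i ∈ {1,…,10}, let Xᵢ = 1 if i and i+1 are adjacent. P(Xᵢ=1) = 2·(11−1)!/11! = 2/11.
By linearity, E[ΣXᵢ] = (10)·(2/11) = 20/11.
≈ 1.818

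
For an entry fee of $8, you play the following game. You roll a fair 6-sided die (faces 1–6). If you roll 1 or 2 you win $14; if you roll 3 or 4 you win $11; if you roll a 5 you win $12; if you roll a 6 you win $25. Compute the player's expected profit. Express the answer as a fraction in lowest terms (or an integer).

13/2 dollars

E[payout] = (1/3)·11 + (1/6)·12 + (1/3)·14 + (1/6)·25 = 29/2
Expected profit = 29/2 − 8 = 13/2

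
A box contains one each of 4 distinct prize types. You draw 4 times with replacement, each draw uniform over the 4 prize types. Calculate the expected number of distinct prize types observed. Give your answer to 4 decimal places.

Let Xⱼ=1 if type j appears at least once. P(Xⱼ=1) = 1 − ((4−1)/4)^4 = 175/256.
E[#distinct] = 4·175/256 = 175/64.
≈ 2.7344

2.7344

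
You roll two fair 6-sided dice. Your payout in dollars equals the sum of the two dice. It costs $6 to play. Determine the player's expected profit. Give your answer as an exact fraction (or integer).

$1

Distribution of the sum of the two dice: 2 w.p. 1/36, 3 w.p. 1/18, 4 w.p. 1/12, 5 w.p. 1/9, 6 w.p. 5/36, 7 w.p. 1/6, …
E[payout] = (1/36)·2 + (1/18)·3 + (1/12)·4 + (1/9)·5 + (5/36)·6 + (1/6)·7 + (5/36)·8 + (1/9)·9 + (1/12)·10 + (1/18)·11 + (1/36)·12 = 7
Expected profit = 7 − 6 = 1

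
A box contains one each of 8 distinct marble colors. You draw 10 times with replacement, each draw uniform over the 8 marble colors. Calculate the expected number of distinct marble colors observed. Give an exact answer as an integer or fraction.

Let Xⱼ=1 if type j appears at least once. P(Xⱼ=1) = 1 − ((8−1)/8)^10 = 791266575/1073741824.
E[#distinct] = 8·791266575/1073741824 = 791266575/134217728.

791266575/134217728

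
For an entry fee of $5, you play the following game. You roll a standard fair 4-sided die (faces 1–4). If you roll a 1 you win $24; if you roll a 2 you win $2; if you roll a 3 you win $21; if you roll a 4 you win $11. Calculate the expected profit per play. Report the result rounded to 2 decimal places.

$9.50

E[payout] = (1/4)·2 + (1/4)·11 + (1/4)·21 + (1/4)·24 = 29/2
Expected profit = 29/2 − 5 = 19/2 ≈ $9.50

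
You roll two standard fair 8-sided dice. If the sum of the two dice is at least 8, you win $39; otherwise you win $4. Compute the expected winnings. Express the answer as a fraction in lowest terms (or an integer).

E[payout] = (21/64)·4 + (43/64)·39 = 1761/64

1761/64 dollars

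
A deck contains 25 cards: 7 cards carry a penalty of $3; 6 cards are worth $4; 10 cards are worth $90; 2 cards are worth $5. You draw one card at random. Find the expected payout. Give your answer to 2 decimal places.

$36.52

E[payout] = (7/25)·(-3) + (6/25)·4 + (10/25)·90 + (2/25)·5 = 913/25
≈ $36.52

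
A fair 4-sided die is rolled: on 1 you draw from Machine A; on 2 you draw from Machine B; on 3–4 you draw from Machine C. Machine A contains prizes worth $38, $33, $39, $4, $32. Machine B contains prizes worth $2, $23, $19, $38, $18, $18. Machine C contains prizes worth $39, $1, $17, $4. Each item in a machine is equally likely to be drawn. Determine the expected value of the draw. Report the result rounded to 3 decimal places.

E[X | Machine A] = (38 + 33 + 39 + 4 + 32)/5 = 146/5
E[X | Machine B] = (2 + 23 + 19 + 38 + 18 + 18)/6 = 59/3
E[X | Machine C] = (39 + 1 + 17 + 4)/4 = 61/4
E[X] = (1/4)·146/5 + (1/4)·59/3 + (1/2)·61/4 = 2381/120 ≈ 19.842

$19.842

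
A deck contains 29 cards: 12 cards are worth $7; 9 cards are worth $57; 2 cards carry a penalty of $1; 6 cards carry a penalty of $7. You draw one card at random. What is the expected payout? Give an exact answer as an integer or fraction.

553/29 dollars

E[payout] = (12/29)·7 + (9/29)·57 + (2/29)·(-1) + (6/29)·(-7) = 553/29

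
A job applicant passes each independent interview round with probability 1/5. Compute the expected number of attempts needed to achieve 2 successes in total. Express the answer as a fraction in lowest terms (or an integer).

10

By linearity (sum of 2 independent geometric waits), E[trials] = 2/p = 2/(1/5) = 10.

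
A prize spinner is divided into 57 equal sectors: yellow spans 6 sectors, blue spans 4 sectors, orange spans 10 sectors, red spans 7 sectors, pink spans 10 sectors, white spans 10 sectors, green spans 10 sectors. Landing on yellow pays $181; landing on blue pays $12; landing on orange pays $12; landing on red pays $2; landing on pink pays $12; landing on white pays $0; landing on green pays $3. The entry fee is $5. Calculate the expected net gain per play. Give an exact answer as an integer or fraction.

E[payout] = (6/57)·181 + (4/57)·12 + (10/57)·12 + (7/57)·2 + (10/57)·12 + (10/57)·0 + (10/57)·3 = 1418/57
Expected profit = 1418/57 − 5 = 1133/57

1133/57 dollars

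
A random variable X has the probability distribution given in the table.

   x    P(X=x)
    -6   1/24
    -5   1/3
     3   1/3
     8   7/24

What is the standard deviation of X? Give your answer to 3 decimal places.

E[X] = 17/12, E[X²] = 63/2
Var(X) = E[X²] − (E[X])² = 63/2 − 289/144 = 4247/144
SD(X) = √(4247/144) ≈ 5.431

5.431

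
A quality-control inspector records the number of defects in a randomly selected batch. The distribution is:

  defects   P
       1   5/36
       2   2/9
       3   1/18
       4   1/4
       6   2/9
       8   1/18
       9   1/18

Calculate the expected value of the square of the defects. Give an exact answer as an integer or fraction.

E[X²] = (5/36)·1 + (2/9)·4 + (1/18)·9 + (1/4)·16 + (2/9)·36 + (1/18)·64 + (1/18)·81
     = 259/12

259/12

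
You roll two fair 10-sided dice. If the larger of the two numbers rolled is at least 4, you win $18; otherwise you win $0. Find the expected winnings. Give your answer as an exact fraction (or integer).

E[payout] = (9/100)·0 + (91/100)·18 = 819/50

819/50 dollars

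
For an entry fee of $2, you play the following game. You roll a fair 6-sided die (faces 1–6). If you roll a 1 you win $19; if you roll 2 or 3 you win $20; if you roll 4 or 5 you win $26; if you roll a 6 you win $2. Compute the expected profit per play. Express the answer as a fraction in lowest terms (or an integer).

101/6 dollars

E[payout] = (1/6)·2 + (1/6)·19 + (1/3)·20 + (1/3)·26 = 113/6
Expected profit = 113/6 − 2 = 101/6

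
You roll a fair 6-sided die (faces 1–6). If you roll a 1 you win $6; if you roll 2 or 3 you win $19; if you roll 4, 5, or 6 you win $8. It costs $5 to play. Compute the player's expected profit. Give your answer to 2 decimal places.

E[payout] = (1/6)·6 + (1/2)·8 + (1/3)·19 = 34/3
Expected profit = 34/3 − 5 = 19/3 ≈ $6.33

$6.33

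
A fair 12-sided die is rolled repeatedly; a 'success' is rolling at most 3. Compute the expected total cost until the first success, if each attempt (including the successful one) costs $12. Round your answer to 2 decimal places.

E[#attempts] = 1/p = 4; E[cost] = 12·4 = 48.
≈ 48.00

$48.00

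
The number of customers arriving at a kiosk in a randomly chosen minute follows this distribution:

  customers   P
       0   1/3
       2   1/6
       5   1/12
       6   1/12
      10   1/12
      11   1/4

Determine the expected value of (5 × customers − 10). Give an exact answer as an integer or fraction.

85/6

E[5x-10] = (1/3)·(-10) + (1/6)·0 + (1/12)·15 + (1/12)·20 + (1/12)·40 + (1/4)·45
     = 85/6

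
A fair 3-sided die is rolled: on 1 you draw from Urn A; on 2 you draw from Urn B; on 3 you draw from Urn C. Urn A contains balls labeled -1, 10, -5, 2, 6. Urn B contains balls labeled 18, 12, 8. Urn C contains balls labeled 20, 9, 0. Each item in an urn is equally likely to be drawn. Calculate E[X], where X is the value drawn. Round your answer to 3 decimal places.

E[X | Urn A] = (-1 + 10 − 5 + 2 + 6)/5 = 12/5
E[X | Urn B] = (18 + 12 + 8)/3 = 38/3
E[X | Urn C] = (20 + 9 + 0)/3 = 29/3
E[X] = (1/3)·12/5 + (1/3)·38/3 + (1/3)·29/3 = 371/45 ≈ 8.244

8.244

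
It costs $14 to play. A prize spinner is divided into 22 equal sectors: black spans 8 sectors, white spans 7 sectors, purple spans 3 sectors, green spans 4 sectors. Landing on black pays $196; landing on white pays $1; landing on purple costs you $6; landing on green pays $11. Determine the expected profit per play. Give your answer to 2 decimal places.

E[payout] = (8/22)·196 + (7/22)·1 + (3/22)·(-6) + (4/22)·11 = 1601/22
Expected profit = 1601/22 − 14 = 1293/22 ≈ $58.77

$58.77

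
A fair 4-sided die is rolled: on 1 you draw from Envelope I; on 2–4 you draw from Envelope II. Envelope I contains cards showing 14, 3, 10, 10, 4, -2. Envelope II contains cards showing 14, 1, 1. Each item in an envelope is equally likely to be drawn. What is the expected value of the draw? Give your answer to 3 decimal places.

E[X | Envelope I] = (14 + 3 + 10 + 10 + 4 − 2)/6 = 13/2
E[X | Envelope II] = (14 + 1 + 1)/3 = 16/3
E[X] = (1/4)·13/2 + (3/4)·16/3 = 45/8 ≈ 5.625

5.625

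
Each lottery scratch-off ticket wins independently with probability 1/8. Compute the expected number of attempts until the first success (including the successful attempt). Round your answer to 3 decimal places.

8.000

For a geometric distribution, E[trials] = 1/p = 1/(1/8) = 8.
≈ 8.000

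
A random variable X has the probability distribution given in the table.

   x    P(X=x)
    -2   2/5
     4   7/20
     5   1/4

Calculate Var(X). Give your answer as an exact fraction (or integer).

E[X] = (2/5)·(-2) + (7/20)·4 + (1/4)·5 = 37/20
E[X²] = (2/5)·4 + (7/20)·16 + (1/4)·25 = 269/20
Var(X) = 269/20 − (37/20)² = 4011/400

4011/400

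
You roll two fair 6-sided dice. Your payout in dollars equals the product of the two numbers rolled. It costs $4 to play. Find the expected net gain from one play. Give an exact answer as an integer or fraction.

Distribution of the product of the two numbers rolled: 1 w.p. 1/36, 2 w.p. 1/18, 3 w.p. 1/18, 4 w.p. 1/12, 5 w.p. 1/18, 6 w.p. 1/9, …
E[payout] = (1/36)·1 + (1/18)·2 + (1/18)·3 + (1/12)·4 + (1/18)·5 + (1/9)·6 + (1/18)·8 + (1/36)·9 + (1/18)·10 + (1/9)·12 + (1/18)·15 + (1/36)·16 + (1/18)·18 + (1/18)·20 + (1/18)·24 + (1/36)·25 + (1/18)·30 + (1/36)·36 = 49/4
Expected profit = 49/4 − 4 = 33/4

33/4 dollars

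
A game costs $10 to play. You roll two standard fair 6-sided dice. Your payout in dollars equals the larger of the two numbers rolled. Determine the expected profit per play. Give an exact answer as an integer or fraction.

Distribution of the larger of the two numbers rolled: 1 w.p. 1/36, 2 w.p. 1/12, 3 w.p. 5/36, 4 w.p. 7/36, 5 w.p. 1/4, 6 w.p. 11/36
E[payout] = (1/36)·1 + (1/12)·2 + (5/36)·3 + (7/36)·4 + (1/4)·5 + (11/36)·6 = 161/36
Expected profit = 161/36 − 10 = -199/36

-199/36 dollars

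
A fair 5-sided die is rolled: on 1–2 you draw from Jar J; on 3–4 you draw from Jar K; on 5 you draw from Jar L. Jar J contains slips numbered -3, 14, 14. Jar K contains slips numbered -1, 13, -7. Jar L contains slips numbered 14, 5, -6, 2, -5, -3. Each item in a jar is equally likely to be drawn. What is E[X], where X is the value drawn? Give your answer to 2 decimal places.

4.23

E[X | Jar J] = (-3 + 14 + 14)/3 = 25/3
E[X | Jar K] = (-1 + 13 − 7)/3 = 5/3
E[X | Jar L] = (14 + 5 − 6 + 2 − 5 − 3)/6 = 7/6
E[X] = (2/5)·25/3 + (2/5)·5/3 + (1/5)·7/6 = 127/30 ≈ 4.23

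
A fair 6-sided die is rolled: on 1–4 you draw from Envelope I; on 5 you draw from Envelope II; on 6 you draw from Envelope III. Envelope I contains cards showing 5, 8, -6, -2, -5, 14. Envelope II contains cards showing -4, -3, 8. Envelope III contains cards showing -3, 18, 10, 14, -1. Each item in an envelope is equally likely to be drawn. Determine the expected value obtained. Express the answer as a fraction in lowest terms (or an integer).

259/90

E[X | Envelope I] = (5 + 8 − 6 − 2 − 5 + 14)/6 = 7/3
E[X | Envelope II] = (-4 − 3 + 8)/3 = 1/3
E[X | Envelope III] = (-3 + 18 + 10 + 14 − 1)/5 = 38/5
E[X] = (2/3)·7/3 + (1/6)·1/3 + (1/6)·38/5 = 259/90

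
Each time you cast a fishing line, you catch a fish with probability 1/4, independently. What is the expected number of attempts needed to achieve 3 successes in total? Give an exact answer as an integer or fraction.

By linearity (sum of 3 independent geometric waits), E[trials] = 3/p = 3/(1/4) = 12.

12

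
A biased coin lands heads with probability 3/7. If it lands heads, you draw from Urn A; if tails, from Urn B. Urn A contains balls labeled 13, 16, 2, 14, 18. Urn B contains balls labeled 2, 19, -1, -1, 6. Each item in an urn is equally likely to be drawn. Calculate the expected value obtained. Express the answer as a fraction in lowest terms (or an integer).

289/35

E[X | Urn A] = (13 + 16 + 2 + 14 + 18)/5 = 63/5
E[X | Urn B] = (2 + 19 − 1 − 1 + 6)/5 = 5
E[X] = (3/7)·63/5 + (4/7)·5 = 289/35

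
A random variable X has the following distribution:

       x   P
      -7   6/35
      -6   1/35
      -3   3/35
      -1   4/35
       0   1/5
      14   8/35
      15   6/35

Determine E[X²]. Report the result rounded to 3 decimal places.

E[X²] = (6/35)·49 + (1/35)·36 + (3/35)·9 + (4/35)·1 + (1/5)·0 + (8/35)·196 + (6/35)·225
     = 3279/35 ≈ 93.686

93.686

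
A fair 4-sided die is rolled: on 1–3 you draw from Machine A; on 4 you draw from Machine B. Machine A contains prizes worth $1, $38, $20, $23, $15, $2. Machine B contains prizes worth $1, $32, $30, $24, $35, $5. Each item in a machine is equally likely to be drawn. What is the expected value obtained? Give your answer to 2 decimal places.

$17.67

E[X | Machine A] = (1 + 38 + 20 + 23 + 15 + 2)/6 = 33/2
E[X | Machine B] = (1 + 32 + 30 + 24 + 35 + 5)/6 = 127/6
E[X] = (3/4)·33/2 + (1/4)·127/6 = 53/3 ≈ 17.67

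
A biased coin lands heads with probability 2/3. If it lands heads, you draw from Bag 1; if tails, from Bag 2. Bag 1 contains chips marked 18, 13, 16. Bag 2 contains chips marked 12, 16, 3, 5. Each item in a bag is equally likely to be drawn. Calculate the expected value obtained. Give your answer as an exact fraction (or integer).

121/9

E[X | Bag 1] = (18 + 13 + 16)/3 = 47/3
E[X | Bag 2] = (12 + 16 + 3 + 5)/4 = 9
E[X] = (2/3)·47/3 + (1/3)·9 = 121/9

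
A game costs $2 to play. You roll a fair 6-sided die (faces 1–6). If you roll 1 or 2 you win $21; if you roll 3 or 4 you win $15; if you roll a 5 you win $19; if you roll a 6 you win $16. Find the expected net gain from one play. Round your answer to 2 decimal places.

E[payout] = (1/3)·15 + (1/6)·16 + (1/6)·19 + (1/3)·21 = 107/6
Expected profit = 107/6 − 2 = 95/6 ≈ $15.83

$15.83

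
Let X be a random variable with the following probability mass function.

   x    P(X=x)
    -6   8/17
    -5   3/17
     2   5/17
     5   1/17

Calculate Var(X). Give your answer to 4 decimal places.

16.0277

E[X] = (8/17)·(-6) + (3/17)·(-5) + (5/17)·2 + (1/17)·5 = -48/17
E[X²] = (8/17)·36 + (3/17)·25 + (5/17)·4 + (1/17)·25 = 24
Var(X) = 24 − (-48/17)² = 4632/289 ≈ 16.0277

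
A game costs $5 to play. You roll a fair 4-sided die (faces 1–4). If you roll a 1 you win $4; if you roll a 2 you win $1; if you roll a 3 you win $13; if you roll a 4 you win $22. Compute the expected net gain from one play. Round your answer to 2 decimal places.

$5.00

E[payout] = (1/4)·1 + (1/4)·4 + (1/4)·13 + (1/4)·22 = 10
Expected profit = 10 − 5 = 5 ≈ $5.00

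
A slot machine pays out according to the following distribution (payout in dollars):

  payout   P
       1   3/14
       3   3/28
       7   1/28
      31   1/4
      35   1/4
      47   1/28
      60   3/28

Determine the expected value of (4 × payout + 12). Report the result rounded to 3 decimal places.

113.571

E[4x+12] = (3/14)·16 + (3/28)·24 + (1/28)·40 + (1/4)·136 + (1/4)·152 + (1/28)·200 + (3/28)·252
     = 795/7 ≈ 113.571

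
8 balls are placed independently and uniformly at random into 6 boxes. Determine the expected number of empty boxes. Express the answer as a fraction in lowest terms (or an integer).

Let Xⱼ=1 if box j is empty. P(Xⱼ=1) = ((6-1)/6)^8 = 390625/1679616.
By linearity, E[#empty] = 6·390625/1679616 = 390625/279936.

390625/279936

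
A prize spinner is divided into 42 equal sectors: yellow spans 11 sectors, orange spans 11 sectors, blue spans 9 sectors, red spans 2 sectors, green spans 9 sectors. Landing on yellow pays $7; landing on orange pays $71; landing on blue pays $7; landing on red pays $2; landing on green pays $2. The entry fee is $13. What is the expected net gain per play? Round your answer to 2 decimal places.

E[payout] = (11/42)·7 + (11/42)·71 + (9/42)·7 + (2/42)·2 + (9/42)·2 = 943/42
Expected profit = 943/42 − 13 = 397/42 ≈ $9.45

$9.45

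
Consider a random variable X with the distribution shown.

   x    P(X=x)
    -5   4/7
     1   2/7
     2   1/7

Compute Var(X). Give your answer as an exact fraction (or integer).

E[X] = (4/7)·(-5) + (2/7)·1 + (1/7)·2 = -16/7
E[X²] = (4/7)·25 + (2/7)·1 + (1/7)·4 = 106/7
Var(X) = 106/7 − (-16/7)² = 486/49

486/49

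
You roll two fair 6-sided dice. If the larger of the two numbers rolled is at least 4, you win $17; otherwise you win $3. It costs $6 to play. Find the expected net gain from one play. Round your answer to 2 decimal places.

E[payout] = (1/4)·3 + (3/4)·17 = 27/2
Expected profit = 27/2 − 6 = 15/2 ≈ $7.50

$7.50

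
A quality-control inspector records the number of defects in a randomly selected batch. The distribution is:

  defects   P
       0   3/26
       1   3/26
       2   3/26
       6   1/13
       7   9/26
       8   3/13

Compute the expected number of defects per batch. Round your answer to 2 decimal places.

5.08

E[X] = (3/26)·0 + (3/26)·1 + (3/26)·2 + (1/13)·6 + (9/26)·7 + (3/13)·8
     = 66/13 ≈ 5.08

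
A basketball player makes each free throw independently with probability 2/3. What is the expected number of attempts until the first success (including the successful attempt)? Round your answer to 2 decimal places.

1.50

For a geometric distribution, E[trials] = 1/p = 1/(2/3) = 3/2.
≈ 1.50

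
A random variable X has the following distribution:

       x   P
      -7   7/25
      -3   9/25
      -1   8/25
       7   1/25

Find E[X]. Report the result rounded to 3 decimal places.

-3.080

E[X] = (7/25)·(-7) + (9/25)·(-3) + (8/25)·(-1) + (1/25)·7
     = -77/25 ≈ -3.080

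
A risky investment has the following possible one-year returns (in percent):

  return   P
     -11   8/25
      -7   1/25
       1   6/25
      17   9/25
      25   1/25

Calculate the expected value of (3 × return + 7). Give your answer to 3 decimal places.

17.680

E[3x+7] = (8/25)·(-26) + (1/25)·(-14) + (6/25)·10 + (9/25)·58 + (1/25)·82
     = 442/25 ≈ 17.680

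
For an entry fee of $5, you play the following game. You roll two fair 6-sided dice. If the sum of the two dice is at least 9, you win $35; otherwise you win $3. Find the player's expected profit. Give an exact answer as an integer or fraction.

E[payout] = (13/18)·3 + (5/18)·35 = 107/9
Expected profit = 107/9 − 5 = 62/9

62/9 dollars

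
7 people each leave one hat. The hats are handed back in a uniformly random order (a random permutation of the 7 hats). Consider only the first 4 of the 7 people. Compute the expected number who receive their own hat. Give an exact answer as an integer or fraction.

4/7

Let Xᵢ = 1 if person i gets their own hat. For each i, P(Xᵢ=1) = 1/7.
By linearity of expectation, E[X₁+…+X_4] = 4·(1/7) = 4/7.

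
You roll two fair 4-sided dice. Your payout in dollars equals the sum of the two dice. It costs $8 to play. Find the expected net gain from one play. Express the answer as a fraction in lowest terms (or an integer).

-$3

Distribution of the sum of the two dice: 2 w.p. 1/16, 3 w.p. 1/8, 4 w.p. 3/16, 5 w.p. 1/4, 6 w.p. 3/16, 7 w.p. 1/8, …
E[payout] = (1/16)·2 + (1/8)·3 + (3/16)·4 + (1/4)·5 + (3/16)·6 + (1/8)·7 + (1/16)·8 = 5
Expected profit = 5 − 8 = -3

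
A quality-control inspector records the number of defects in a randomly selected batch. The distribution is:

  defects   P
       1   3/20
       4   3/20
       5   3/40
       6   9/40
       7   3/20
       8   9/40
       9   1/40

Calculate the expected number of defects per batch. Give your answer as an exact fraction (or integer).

E[X] = (3/20)·1 + (3/20)·4 + (3/40)·5 + (9/40)·6 + (3/20)·7 + (9/40)·8 + (1/40)·9
     = 111/20

111/20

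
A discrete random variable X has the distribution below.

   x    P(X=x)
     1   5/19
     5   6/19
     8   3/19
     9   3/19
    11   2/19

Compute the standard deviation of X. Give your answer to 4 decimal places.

E[X] = 108/19, E[X²] = 832/19
Var(X) = E[X²] − (E[X])² = 832/19 − 11664/361 = 4144/361
SD(X) = √(4144/361) ≈ 3.3881

3.3881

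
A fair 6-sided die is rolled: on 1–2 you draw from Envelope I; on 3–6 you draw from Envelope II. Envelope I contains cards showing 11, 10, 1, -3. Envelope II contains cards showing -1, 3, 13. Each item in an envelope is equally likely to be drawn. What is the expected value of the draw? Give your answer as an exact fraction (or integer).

E[X | Envelope I] = (11 + 10 + 1 − 3)/4 = 19/4
E[X | Envelope II] = (-1 + 3 + 13)/3 = 5
E[X] = (1/3)·19/4 + (2/3)·5 = 59/12

59/12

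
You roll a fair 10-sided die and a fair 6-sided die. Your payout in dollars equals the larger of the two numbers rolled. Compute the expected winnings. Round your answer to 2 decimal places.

$6.08

Distribution of the larger of the two numbers rolled: 1 w.p. 1/60, 2 w.p. 1/20, 3 w.p. 1/12, 4 w.p. 7/60, 5 w.p. 3/20, 6 w.p. 11/60, …
E[payout] = (1/60)·1 + (1/20)·2 + (1/12)·3 + (7/60)·4 + (3/20)·5 + (11/60)·6 + (1/10)·7 + (1/10)·8 + (1/10)·9 + (1/10)·10 = 73/12
≈ $6.08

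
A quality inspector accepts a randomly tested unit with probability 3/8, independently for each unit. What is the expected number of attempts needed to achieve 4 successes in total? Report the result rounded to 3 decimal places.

10.667

By linearity (sum of 4 independent geometric waits), E[trials] = 4/p = 4/(3/8) = 32/3.
≈ 10.667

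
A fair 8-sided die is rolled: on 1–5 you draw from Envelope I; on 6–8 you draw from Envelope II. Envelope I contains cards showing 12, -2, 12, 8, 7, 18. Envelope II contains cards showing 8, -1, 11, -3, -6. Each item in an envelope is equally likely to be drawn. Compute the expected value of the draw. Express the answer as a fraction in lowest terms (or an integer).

E[X | Envelope I] = (12 − 2 + 12 + 8 + 7 + 18)/6 = 55/6
E[X | Envelope II] = (8 − 1 + 11 − 3 − 6)/5 = 9/5
E[X] = (5/8)·55/6 + (3/8)·9/5 = 1537/240

1537/240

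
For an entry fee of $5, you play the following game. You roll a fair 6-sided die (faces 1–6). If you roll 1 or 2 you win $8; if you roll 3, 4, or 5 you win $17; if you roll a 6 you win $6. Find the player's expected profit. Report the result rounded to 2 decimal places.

$7.17

E[payout] = (1/6)·6 + (1/3)·8 + (1/2)·17 = 73/6
Expected profit = 73/6 − 5 = 43/6 ≈ $7.17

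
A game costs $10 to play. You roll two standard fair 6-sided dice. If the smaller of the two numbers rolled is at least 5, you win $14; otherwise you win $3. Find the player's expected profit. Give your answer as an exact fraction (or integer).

-52/9 dollars

E[payout] = (8/9)·3 + (1/9)·14 = 38/9
Expected profit = 38/9 − 10 = -52/9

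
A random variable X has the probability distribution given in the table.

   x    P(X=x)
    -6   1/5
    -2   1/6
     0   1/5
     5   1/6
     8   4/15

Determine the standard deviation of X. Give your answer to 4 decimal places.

E[X] = 43/30, E[X²] = 291/10
Var(X) = E[X²] − (E[X])² = 291/10 − 1849/900 = 24341/900
SD(X) = √(24341/900) ≈ 5.2005

5.2005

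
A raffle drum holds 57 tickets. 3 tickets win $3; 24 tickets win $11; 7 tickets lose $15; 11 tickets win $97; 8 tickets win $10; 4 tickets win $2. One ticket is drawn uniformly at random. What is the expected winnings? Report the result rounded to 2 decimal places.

$23.21

E[payout] = (3/57)·3 + (24/57)·11 + (7/57)·(-15) + (11/57)·97 + (8/57)·10 + (4/57)·2 = 441/19
≈ $23.21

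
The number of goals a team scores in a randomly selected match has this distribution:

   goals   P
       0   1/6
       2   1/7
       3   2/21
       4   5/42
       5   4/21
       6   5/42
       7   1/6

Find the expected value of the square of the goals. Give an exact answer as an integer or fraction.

863/42

E[X²] = (1/6)·0 + (1/7)·4 + (2/21)·9 + (5/42)·16 + (4/21)·25 + (5/42)·36 + (1/6)·49
     = 863/42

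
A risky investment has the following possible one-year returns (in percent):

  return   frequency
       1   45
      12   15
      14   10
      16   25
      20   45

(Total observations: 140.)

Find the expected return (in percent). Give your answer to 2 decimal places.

11.89

Total = 140, so P(return=1) = 45/140, etc.
E[X] = (9/28)·1 + (3/28)·12 + (1/14)·14 + (5/28)·16 + (9/28)·20
     = 333/28 ≈ 11.89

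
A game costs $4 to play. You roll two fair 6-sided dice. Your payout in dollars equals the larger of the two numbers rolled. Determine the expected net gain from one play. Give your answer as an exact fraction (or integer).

Distribution of the larger of the two numbers rolled: 1 w.p. 1/36, 2 w.p. 1/12, 3 w.p. 5/36, 4 w.p. 7/36, 5 w.p. 1/4, 6 w.p. 11/36
E[payout] = (1/36)·1 + (1/12)·2 + (5/36)·3 + (7/36)·4 + (1/4)·5 + (11/36)·6 = 161/36
Expected profit = 161/36 − 4 = 17/36

17/36 dollars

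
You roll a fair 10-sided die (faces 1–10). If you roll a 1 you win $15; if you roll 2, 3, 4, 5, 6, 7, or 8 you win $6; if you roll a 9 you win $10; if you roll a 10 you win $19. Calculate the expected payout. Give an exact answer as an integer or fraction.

43/5 dollars

E[payout] = (7/10)·6 + (1/10)·10 + (1/10)·15 + (1/10)·19 = 43/5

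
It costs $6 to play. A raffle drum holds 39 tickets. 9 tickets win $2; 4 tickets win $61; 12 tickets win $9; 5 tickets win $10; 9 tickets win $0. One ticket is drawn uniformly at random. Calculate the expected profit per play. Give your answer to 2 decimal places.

$4.77

E[payout] = (9/39)·2 + (4/39)·61 + (12/39)·9 + (5/39)·10 + (9/39)·0 = 140/13
Expected profit = 140/13 − 6 = 62/13 ≈ $4.77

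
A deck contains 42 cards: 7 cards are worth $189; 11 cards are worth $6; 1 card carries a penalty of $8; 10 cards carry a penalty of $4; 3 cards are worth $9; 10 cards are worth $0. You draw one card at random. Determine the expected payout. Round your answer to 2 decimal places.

$32.57

E[payout] = (7/42)·189 + (11/42)·6 + (1/42)·(-8) + (10/42)·(-4) + (3/42)·9 + (10/42)·0 = 228/7
≈ $32.57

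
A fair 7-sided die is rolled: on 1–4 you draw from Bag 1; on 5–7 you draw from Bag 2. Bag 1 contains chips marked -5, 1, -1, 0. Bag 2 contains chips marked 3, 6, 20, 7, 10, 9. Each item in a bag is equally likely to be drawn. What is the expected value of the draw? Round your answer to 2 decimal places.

3.21

E[X | Bag 1] = (-5 + 1 − 1 + 0)/4 = -5/4
E[X | Bag 2] = (3 + 6 + 20 + 7 + 10 + 9)/6 = 55/6
E[X] = (4/7)·(-5/4) + (3/7)·55/6 = 45/14 ≈ 3.21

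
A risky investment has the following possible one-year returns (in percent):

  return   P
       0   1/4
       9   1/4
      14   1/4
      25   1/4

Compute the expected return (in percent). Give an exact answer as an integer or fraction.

E[X] = (1/4)·0 + (1/4)·9 + (1/4)·14 + (1/4)·25
     = 12

12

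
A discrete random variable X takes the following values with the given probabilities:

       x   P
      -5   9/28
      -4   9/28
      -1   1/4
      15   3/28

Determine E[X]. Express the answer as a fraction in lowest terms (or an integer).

-43/28

E[X] = (9/28)·(-5) + (9/28)·(-4) + (1/4)·(-1) + (3/28)·15
     = -43/28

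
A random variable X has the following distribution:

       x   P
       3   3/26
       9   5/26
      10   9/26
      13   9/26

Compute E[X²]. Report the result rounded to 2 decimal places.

109.73

E[X²] = (3/26)·9 + (5/26)·81 + (9/26)·100 + (9/26)·169
     = 2853/26 ≈ 109.73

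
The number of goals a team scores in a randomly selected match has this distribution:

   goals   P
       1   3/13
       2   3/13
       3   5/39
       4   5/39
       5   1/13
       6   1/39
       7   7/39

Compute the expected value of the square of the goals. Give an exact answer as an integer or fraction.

E[X²] = (3/13)·1 + (3/13)·4 + (5/39)·9 + (5/39)·16 + (1/13)·25 + (1/39)·36 + (7/39)·49
     = 16

16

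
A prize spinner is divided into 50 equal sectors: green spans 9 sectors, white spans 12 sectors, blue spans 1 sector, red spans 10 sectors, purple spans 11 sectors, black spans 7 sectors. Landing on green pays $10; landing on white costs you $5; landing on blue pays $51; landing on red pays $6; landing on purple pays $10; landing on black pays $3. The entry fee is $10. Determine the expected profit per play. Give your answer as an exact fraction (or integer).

E[payout] = (9/50)·10 + (12/50)·(-5) + (1/50)·51 + (10/50)·6 + (11/50)·10 + (7/50)·3 = 136/25
Expected profit = 136/25 − 10 = -114/25

-114/25 dollars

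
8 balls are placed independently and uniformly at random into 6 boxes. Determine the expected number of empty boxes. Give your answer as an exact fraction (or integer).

390625/279936

Let Xⱼ=1 if box j is empty. P(Xⱼ=1) = ((6-1)/6)^8 = 390625/1679616.
By linearity, E[#empty] = 6·390625/1679616 = 390625/279936.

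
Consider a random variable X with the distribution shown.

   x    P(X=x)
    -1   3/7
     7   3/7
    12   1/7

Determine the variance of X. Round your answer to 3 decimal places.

E[X] = (3/7)·(-1) + (3/7)·7 + (1/7)·12 = 30/7
E[X²] = (3/7)·1 + (3/7)·49 + (1/7)·144 = 42
Var(X) = 42 − (30/7)² = 1158/49 ≈ 23.633

23.633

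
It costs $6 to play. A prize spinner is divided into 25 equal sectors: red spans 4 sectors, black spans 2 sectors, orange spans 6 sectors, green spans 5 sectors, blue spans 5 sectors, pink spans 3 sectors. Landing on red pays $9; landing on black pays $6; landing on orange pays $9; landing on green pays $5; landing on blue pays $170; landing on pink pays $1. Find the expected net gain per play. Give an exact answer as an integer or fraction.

166/5 dollars

E[payout] = (4/25)·9 + (2/25)·6 + (6/25)·9 + (5/25)·5 + (5/25)·170 + (3/25)·1 = 196/5
Expected profit = 196/5 − 6 = 166/5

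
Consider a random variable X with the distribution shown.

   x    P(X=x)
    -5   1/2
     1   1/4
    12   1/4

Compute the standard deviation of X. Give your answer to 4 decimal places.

E[X] = 3/4, E[X²] = 195/4
Var(X) = E[X²] − (E[X])² = 195/4 − 9/16 = 771/16
SD(X) = √(771/16) ≈ 6.9417

6.9417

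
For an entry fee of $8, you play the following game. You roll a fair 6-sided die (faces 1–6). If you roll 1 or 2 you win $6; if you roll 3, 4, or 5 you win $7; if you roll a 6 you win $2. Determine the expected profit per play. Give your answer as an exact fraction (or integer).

E[payout] = (1/6)·2 + (1/3)·6 + (1/2)·7 = 35/6
Expected profit = 35/6 − 8 = -13/6

-13/6 dollars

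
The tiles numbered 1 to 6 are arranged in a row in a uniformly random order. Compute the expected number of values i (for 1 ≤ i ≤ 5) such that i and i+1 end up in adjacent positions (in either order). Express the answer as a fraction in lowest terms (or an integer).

5/3

For each i ∈ {1,…,5}, let Xᵢ = 1 if i and i+1 are adjacent. P(Xᵢ=1) = 2·(6−1)!/6! = 2/6.
By linearity, E[ΣXᵢ] = (5)·(2/6) = 5/3.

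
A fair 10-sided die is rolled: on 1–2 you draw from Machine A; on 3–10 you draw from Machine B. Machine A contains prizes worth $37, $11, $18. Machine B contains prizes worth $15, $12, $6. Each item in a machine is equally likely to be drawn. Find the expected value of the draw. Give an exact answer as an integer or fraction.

E[X | Machine A] = (37 + 11 + 18)/3 = 22
E[X | Machine B] = (15 + 12 + 6)/3 = 11
E[X] = (1/5)·22 + (4/5)·11 = 66/5

66/5 dollars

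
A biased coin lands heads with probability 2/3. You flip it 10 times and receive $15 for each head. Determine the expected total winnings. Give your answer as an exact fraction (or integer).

$100

E[#heads] = 10·2/3 = 20/3 (linearity over flips).
E[winnings] = 15·20/3 = 100.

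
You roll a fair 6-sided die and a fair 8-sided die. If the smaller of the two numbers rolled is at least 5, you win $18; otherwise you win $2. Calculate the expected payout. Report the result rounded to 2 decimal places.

E[payout] = (5/6)·2 + (1/6)·18 = 14/3
≈ $4.67

$4.67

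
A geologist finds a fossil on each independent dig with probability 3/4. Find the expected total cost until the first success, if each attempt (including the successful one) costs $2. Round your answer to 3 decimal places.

$2.667

E[#attempts] = 1/p = 4/3; E[cost] = 2·4/3 = 8/3.
≈ 2.667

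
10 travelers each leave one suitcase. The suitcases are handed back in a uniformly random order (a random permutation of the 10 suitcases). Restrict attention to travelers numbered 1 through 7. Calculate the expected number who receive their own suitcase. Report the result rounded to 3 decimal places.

Let Xᵢ = 1 if person i gets their own suitcase. For each i, P(Xᵢ=1) = 1/10.
By linearity of expectation, E[X₁+…+X_7] = 7·(1/10) = 7/10.
≈ 0.700

0.700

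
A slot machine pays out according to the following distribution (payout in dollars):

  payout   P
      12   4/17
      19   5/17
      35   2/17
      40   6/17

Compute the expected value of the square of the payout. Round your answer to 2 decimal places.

848.88

E[X²] = (4/17)·144 + (5/17)·361 + (2/17)·1225 + (6/17)·1600
     = 14431/17 ≈ 848.88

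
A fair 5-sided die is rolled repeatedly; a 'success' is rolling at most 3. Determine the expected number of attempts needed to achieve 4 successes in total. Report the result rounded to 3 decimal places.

By linearity (sum of 4 independent geometric waits), E[trials] = 4/p = 4/(3/5) = 20/3.
≈ 6.667

6.667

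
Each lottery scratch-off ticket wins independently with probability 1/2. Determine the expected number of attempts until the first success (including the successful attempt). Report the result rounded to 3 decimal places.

For a geometric distribution, E[trials] = 1/p = 1/(1/2) = 2.
≈ 2.000

2.000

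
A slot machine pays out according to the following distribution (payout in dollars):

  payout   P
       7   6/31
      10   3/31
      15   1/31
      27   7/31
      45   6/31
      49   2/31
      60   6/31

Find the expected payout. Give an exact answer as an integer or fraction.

1004/31 dollars

E[X] = (6/31)·7 + (3/31)·10 + (1/31)·15 + (7/31)·27 + (6/31)·45 + (2/31)·49 + (6/31)·60
     = 1004/31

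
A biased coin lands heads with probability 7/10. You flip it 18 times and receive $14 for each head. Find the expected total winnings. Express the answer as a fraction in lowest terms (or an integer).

882/5 dollars

E[#heads] = 18·7/10 = 63/5 (linearity over flips).
E[winnings] = 14·63/5 = 882/5.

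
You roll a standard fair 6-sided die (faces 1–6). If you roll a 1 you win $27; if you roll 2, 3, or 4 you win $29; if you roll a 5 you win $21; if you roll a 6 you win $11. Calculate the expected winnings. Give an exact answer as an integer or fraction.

73/3 dollars

E[payout] = (1/6)·11 + (1/6)·21 + (1/6)·27 + (1/2)·29 = 73/3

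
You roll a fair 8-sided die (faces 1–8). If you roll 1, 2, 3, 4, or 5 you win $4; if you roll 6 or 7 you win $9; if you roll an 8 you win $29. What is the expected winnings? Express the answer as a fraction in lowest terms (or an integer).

67/8 dollars

E[payout] = (5/8)·4 + (1/4)·9 + (1/8)·29 = 67/8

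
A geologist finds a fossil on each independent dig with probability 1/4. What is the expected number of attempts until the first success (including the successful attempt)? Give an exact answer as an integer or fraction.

For a geometric distribution, E[trials] = 1/p = 1/(1/4) = 4.

4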